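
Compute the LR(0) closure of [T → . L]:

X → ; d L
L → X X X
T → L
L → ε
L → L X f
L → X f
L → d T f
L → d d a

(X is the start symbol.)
To compute CLOSURE, for each item [A → α.Bβ] where B is a non-terminal, add [B → .γ] for all productions B → γ; repeat for the newly added items until nothing changes.

Start with: [T → . L]
  [T → . L] has the dot before L: add [L → . X X X], [L → .], [L → . L X f], [L → . X f], [L → . d T f], [L → . d d a]
  [L → . X X X] has the dot before X: add [X → . ; d L]
No further items can be added.

CLOSURE = { [L → . L X f], [L → . X X X], [L → . X f], [L → . d T f], [L → . d d a], [L → .], [T → . L], [X → . ; d L] }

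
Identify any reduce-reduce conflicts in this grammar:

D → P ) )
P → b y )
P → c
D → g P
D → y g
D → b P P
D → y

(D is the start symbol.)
No reduce-reduce conflicts

Augment with D' → D and build the canonical LR(0) collection (I0 = CLOSURE({[D' → . D]}), then GOTO on every symbol after a dot until no new states appear). It has 16 states:
  I0: { [D → . P ) )], [D → . b P P], [D → . g P], [D → . y g], [D → . y], [D' → . D], [P → . b y )], [P → . c] }  — shift
  I1: { [D' → D .] }  — accept
  I2: { [D → P . ) )] }  — shift
  I3: { [D → b . P P], [P → . b y )], [P → . c], [P → b . y )] }  — shift
  I4: { [P → c .] }  — reduce
  I5: { [D → g . P], [P → . b y )], [P → . c] }  — shift
  I6: { [D → y . g], [D → y .] }  — shift, reduce
  I7: { [D → y g .] }  — reduce
  I8: { [D → g P .] }  — reduce
  I9: { [P → b . y )] }  — shift
  I10: { [P → b y . )] }  — shift
  I11: { [P → b y ) .] }  — reduce
  I12: { [D → b P . P], [P → . b y )], [P → . c] }  — shift
  I13: { [D → b P P .] }  — reduce
  I14: { [D → P ) . )] }  — shift
  I15: { [D → P ) ) .] }  — reduce

No state contains more than one complete item.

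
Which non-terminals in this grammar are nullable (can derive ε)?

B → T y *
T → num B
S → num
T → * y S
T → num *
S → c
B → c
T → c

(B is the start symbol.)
A non-terminal is nullable if it can derive ε (the empty string): either it has an ε-production, or it has a production whose right-hand side consists entirely of nullable non-terminals.

There are no ε-productions, so no non-terminal can derive ε.
No non-terminals are nullable.

Answer: None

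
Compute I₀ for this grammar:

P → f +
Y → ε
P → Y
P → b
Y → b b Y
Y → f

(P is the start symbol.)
{ [P → . Y], [P → . b], [P → . f +], [P' → . P], [Y → . b b Y], [Y → . f], [Y → .] }

First, augment the grammar with P' → P
I₀ = CLOSURE({ [P' → . P] }):
  [P' → . P] has the dot before P: add [P → . f +], [P → . Y], [P → . b]
  [P → . Y] has the dot before Y: add [Y → .], [Y → . b b Y], [Y → . f]
No further items can be added.

I₀ = { [P → . Y], [P → . b], [P → . f +], [P' → . P], [Y → . b b Y], [Y → . f], [Y → .] }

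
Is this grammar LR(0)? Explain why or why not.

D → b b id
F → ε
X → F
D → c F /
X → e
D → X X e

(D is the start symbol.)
A grammar is LR(0) if no state in the canonical LR(0) collection has:
  - both a shift item (dot before a terminal) and a complete item (shift-reduce conflict), or
  - two or more complete items (reduce-reduce conflict; the accept item [D' → D .] counts as a complete item here).

Augment with D' → D and build the canonical LR(0) collection (I0 = CLOSURE({[D' → . D]}), then GOTO on every symbol after a dot until no new states appear). It has 13 states:
  I0: { [D → . X X e], [D → . b b id], [D → . c F /], [D' → . D], [F → .], [X → . F], [X → . e] }  — shift, reduce
  I1: { [D' → D .] }  — accept
  I2: { [X → F .] }  — reduce
  I3: { [D → X . X e], [F → .], [X → . F], [X → . e] }  — shift, reduce
  I4: { [D → b . b id] }  — shift
  I5: { [D → c . F /], [F → .] }  — reduce
  I6: { [X → e .] }  — reduce
  I7: { [D → c F . /] }  — shift
  I8: { [D → c F / .] }  — reduce
  I9: { [D → b b . id] }  — shift
  I10: { [D → b b id .] }  — reduce
  I11: { [D → X X . e] }  — shift
  I12: { [D → X X e .] }  — reduce

Conflict in state I0:
  Shift-reduce conflict between [F → .] and [D → . b b id]
So the grammar is NOT LR(0).

Answer: No. Shift-reduce conflict between [F → .] and [D → . b b id]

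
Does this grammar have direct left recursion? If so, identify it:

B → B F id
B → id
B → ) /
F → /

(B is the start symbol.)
Yes, B is left-recursive

Direct left recursion occurs when N → N α for some non-terminal N (the right-hand side begins with the left-hand side itself).

B → B F id: LEFT RECURSIVE (starts with B)
B → id: starts with id
B → ) /: starts with ')'
F → /: starts with '/'

The grammar has direct left recursion on: B.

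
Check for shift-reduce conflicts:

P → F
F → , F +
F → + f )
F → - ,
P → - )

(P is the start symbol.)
No shift-reduce conflicts

A shift-reduce conflict occurs when an LR(0) state has both:
  - a complete (reduce) item [A → α .] (dot at the end), and
  - a shift item [B → β . c γ] (dot before a terminal).

Augment with P' → P and build the canonical LR(0) collection (I0 = CLOSURE({[P' → . P]}), then GOTO on every symbol after a dot until no new states appear). It has 13 states:
  I0: { [F → . + f )], [F → . , F +], [F → . - ,], [P → . - )], [P → . F], [P' → . P] }  — shift
  I1: { [F → + . f )] }  — shift
  I2: { [F → , . F +], [F → . + f )], [F → . , F +], [F → . - ,] }  — shift
  I3: { [F → - . ,], [P → - . )] }  — shift
  I4: { [P → F .] }  — reduce
  I5: { [P' → P .] }  — accept
  I6: { [P → - ) .] }  — reduce
  I7: { [F → - , .] }  — reduce
  I8: { [F → - . ,] }  — shift
  I9: { [F → , F . +] }  — shift
  I10: { [F → , F + .] }  — reduce
  I11: { [F → + f . )] }  — shift
  I12: { [F → + f ) .] }  — reduce

No state contains both a complete item and a shift item.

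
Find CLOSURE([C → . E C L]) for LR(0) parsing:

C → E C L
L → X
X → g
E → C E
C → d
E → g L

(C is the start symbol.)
Start with: [C → . E C L]
  [C → . E C L] has the dot before E: add [E → . C E], [E → . g L]
  [E → . C E] has the dot before C: add [C → . d]
No further items can be added.

CLOSURE = { [C → . E C L], [C → . d], [E → . C E], [E → . g L] }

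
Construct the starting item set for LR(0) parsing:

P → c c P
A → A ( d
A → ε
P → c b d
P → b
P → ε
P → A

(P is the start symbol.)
{ [A → . A ( d], [A → .], [P → . A], [P → . b], [P → . c b d], [P → . c c P], [P → .], [P' → . P] }

First, augment the grammar with P' → P
I₀ = CLOSURE({ [P' → . P] }):
  [P' → . P] has the dot before P: add [P → . c c P], [P → . c b d], [P → . b], [P → .], [P → . A]
  [P → . A] has the dot before A: add [A → . A ( d], [A → .]
No further items can be added.

I₀ = { [A → . A ( d], [A → .], [P → . A], [P → . b], [P → . c b d], [P → . c c P], [P → .], [P' → . P] }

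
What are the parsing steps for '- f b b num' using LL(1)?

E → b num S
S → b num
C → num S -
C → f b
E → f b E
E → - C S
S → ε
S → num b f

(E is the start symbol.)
LL(1) parsing maintains a stack (initially the start symbol over $) and the input. At each step: if the stack top is a terminal, match it against the current input token; if it is a non-terminal N, replace it with the RHS of M[N, lookahead] (the unique production whose predict set contains the lookahead).

Stack is shown with the top on the left.

Stack    Input          Action
------------------------------
E $      - f b b num $  output E → - C S
- C S $  - f b b num $  match '-'
C S $    f b b num $    output C → f b
f b S $  f b b num $    match 'f'
b S $    b b num $      match 'b'
S $      b num $        output S → b num
b num $  b num $        match 'b'
num $    num $          match 'num'
$        $              accept

The string is accepted.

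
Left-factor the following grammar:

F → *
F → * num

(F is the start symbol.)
F → * F'
F' → ε
F' → num

Left-factoring transforms A → αβ₁ | αβ₂ into A → αA' and A' → β₁ | β₂
(α is the longest common prefix among the alternatives). Repeat until
no nonterminal has two alternatives with a common prefix.

Round 1: F has alternatives sharing prefix '*'. Introduce F': F → * F'
  Add: F' → ε
  Add: F' → num

No remaining common prefixes — done.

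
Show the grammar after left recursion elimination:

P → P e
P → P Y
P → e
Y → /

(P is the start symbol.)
P is directly left-recursive. The standard transformation for
  A → A α₁ | ... | A α_m | β₁ | ... | β_n
is
  A  → β₁ A' | ... | β_n A'
  A' → α₁ A' | ... | α_m A' | ε

P → e becomes P → e P'
P → P e becomes P' → e P'
P → P Y becomes P' → Y P'
Add P' → ε

Productions for other non-terminals are unchanged:
  Y → /

Resulting grammar:
P → e P'
P' → e P'
P' → Y P'
P' → ε
Y → /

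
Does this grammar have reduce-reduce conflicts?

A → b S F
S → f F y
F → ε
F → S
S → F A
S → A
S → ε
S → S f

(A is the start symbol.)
A reduce-reduce conflict occurs when an LR(0) state has two complete items [A → α .] and [B → β .] — both call for a reduction, and with no lookahead the parser cannot choose between them.

Augment with A' → A and build the canonical LR(0) collection (I0 = CLOSURE({[A' → . A]}), then GOTO on every symbol after a dot until no new states appear). It has 14 states:
  I0: { [A → . b S F], [A' → . A] }  — shift
  I1: { [A' → A .] }  — accept
  I2: { [A → . b S F], [A → b . S F], [F → . S], [F → .], [S → . A], [S → . F A], [S → . S f], [S → . f F y], [S → .] }  — shift, 2 reduces
  I3: { [S → A .] }  — reduce
  I4: { [A → . b S F], [S → F . A] }  — shift
  I5: { [A → . b S F], [A → b S . F], [F → . S], [F → .], [F → S .], [S → . A], [S → . F A], [S → . S f], [S → . f F y], [S → .], [S → S . f] }  — shift, 3 reduces
  I6: { [A → . b S F], [F → . S], [F → .], [S → . A], [S → . F A], [S → . S f], [S → . f F y], [S → .], [S → f . F y] }  — shift, 2 reduces
  I7: { [A → . b S F], [S → F . A], [S → f F . y] }  — shift
  I8: { [F → S .], [S → S . f] }  — shift, reduce
  I9: { [S → S f .] }  — reduce
  I10: { [S → F A .] }  — reduce
  I11: { [S → f F y .] }  — reduce
  I12: { [A → . b S F], [A → b S F .], [S → F . A] }  — shift, reduce
  I13: { [A → . b S F], [F → . S], [F → .], [S → . A], [S → . F A], [S → . S f], [S → . f F y], [S → .], [S → S f .], [S → f . F y] }  — shift, 3 reduces

I2 contains complete items [F → .], [S → .] — reduce-reduce conflict.
I5 contains complete items [F → .], [F → S .], [S → .] — reduce-reduce conflict.
I6 contains complete items [F → .], [S → .] — reduce-reduce conflict.
I13 contains complete items [F → .], [S → .], [S → S f .] — reduce-reduce conflict.

Answer: Yes — I2: [F → .] vs [S → .]; I5: [F → .] vs [F → S .]; I6: [F → .] vs [S → .]; I13: [F → .] vs [S → .]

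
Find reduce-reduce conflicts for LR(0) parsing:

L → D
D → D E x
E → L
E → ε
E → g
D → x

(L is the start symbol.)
Yes — I1: [E → .] vs [L → D .]

A reduce-reduce conflict occurs when an LR(0) state has two complete items [A → α .] and [B → β .] — both call for a reduction, and with no lookahead the parser cannot choose between them.

Augment with L' → L and build the canonical LR(0) collection (I0 = CLOSURE({[L' → . L]}), then GOTO on every symbol after a dot until no new states appear). It has 8 states:
  I0: { [D → . D E x], [D → . x], [L → . D], [L' → . L] }  — shift
  I1: { [D → . D E x], [D → . x], [D → D . E x], [E → . L], [E → . g], [E → .], [L → . D], [L → D .] }  — shift, 2 reduces
  I2: { [L' → L .] }  — accept
  I3: { [D → x .] }  — reduce
  I4: { [D → D E . x] }  — shift
  I5: { [E → L .] }  — reduce
  I6: { [E → g .] }  — reduce
  I7: { [D → D E x .] }  — reduce

I1 contains complete items [E → .], [L → D .] — reduce-reduce conflict.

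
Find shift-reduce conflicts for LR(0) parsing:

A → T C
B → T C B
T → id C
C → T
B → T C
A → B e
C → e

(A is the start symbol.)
A shift-reduce conflict occurs when an LR(0) state has both:
  - a complete (reduce) item [A → α .] (dot at the end), and
  - a shift item [B → β . c γ] (dot before a terminal).

Augment with A' → A and build the canonical LR(0) collection (I0 = CLOSURE({[A' → . A]}), then GOTO on every symbol after a dot until no new states appear). It has 13 states:
  I0: { [A → . B e], [A → . T C], [A' → . A], [B → . T C B], [B → . T C], [T → . id C] }  — shift
  I1: { [A' → A .] }  — accept
  I2: { [A → B . e] }  — shift
  I3: { [A → T . C], [B → T . C B], [B → T . C], [C → . T], [C → . e], [T → . id C] }  — shift
  I4: { [C → . T], [C → . e], [T → . id C], [T → id . C] }  — shift
  I5: { [T → id C .] }  — reduce
  I6: { [C → T .] }  — reduce
  I7: { [C → e .] }  — reduce
  I8: { [A → T C .], [B → . T C B], [B → . T C], [B → T C . B], [B → T C .], [T → . id C] }  — shift, 2 reduces
  I9: { [B → T C B .] }  — reduce
  I10: { [B → T . C B], [B → T . C], [C → . T], [C → . e], [T → . id C] }  — shift
  I11: { [B → . T C B], [B → . T C], [B → T C . B], [B → T C .], [T → . id C] }  — shift, reduce
  I12: { [A → B e .] }  — reduce

I8 contains reduce items [A → T C .], [B → T C .] and shift item [T → . id C] — shift-reduce conflict.
I11 contains reduce item [B → T C .] and shift item [T → . id C] — shift-reduce conflict.

Answer: Yes — I8: [A → T C .] vs [T → . id C]; I11: [B → T C .] vs [T → . id C]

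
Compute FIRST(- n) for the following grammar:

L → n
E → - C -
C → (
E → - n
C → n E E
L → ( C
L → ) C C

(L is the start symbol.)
{ '-' }

To compute FIRST(- n), process the symbols left to right:
Symbol - is a terminal. Add '-' and stop.
FIRST(- n) = { '-' }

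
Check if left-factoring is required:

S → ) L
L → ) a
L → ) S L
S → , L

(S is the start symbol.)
Yes, L has productions with common prefix ')'

Left-factoring is needed when two productions for the same non-terminal
share a common prefix on the right-hand side.

Productions for S:
  S → ) L
  S → , L
Productions for L:
  L → ) a
  L → ) S L

Found common prefix ')' in productions for L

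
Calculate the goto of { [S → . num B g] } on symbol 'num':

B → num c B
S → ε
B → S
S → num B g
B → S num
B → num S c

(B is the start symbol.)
GOTO(I, 'num') = CLOSURE({ [A → αX.β] : [A → α.Xβ] ∈ I, X = 'num' })

Items with dot before 'num', with the dot advanced:
  [S → . num B g] → [S → num . B g]
Closure of the advanced items:
  [S → num . B g] has the dot before B: add [B → . num c B], [B → . S], [B → . S num], [B → . num S c]
  [B → . S] has the dot before S: add [S → .], [S → . num B g]

GOTO = { [B → . S num], [B → . S], [B → . num S c], [B → . num c B], [S → . num B g], [S → .], [S → num . B g] }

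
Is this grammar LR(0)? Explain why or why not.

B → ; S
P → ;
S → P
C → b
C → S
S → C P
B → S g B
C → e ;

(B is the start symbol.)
Augment with B' → B and build the canonical LR(0) collection (I0 = CLOSURE({[B' → . B]}), then GOTO on every symbol after a dot until no new states appear). It has 14 states:
  I0: { [B → . ; S], [B → . S g B], [B' → . B], [C → . S], [C → . b], [C → . e ;], [P → . ;], [S → . C P], [S → . P] }  — shift
  I1: { [B → ; . S], [C → . S], [C → . b], [C → . e ;], [P → . ;], [P → ; .], [S → . C P], [S → . P] }  — shift, reduce
  I2: { [B' → B .] }  — accept
  I3: { [P → . ;], [S → C . P] }  — shift
  I4: { [S → P .] }  — reduce
  I5: { [B → S . g B], [C → S .] }  — shift, reduce
  I6: { [C → b .] }  — reduce
  I7: { [C → e . ;] }  — shift
  I8: { [C → e ; .] }  — reduce
  I9: { [B → . ; S], [B → . S g B], [B → S g . B], [C → . S], [C → . b], [C → . e ;], [P → . ;], [S → . C P], [S → . P] }  — shift
  I10: { [B → S g B .] }  — reduce
  I11: { [P → ; .] }  — reduce
  I12: { [S → C P .] }  — reduce
  I13: { [B → ; S .], [C → S .] }  — 2 reduces

Conflict in state I1:
  Shift-reduce conflict between [P → ; .] and [C → . b]
So the grammar is NOT LR(0).

Answer: No. Shift-reduce conflict between [P → ; .] and [C → . b]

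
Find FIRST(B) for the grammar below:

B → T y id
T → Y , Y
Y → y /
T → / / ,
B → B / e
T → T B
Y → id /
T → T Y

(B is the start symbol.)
To compute FIRST(B), examine every production with B on the left-hand side, reading each right-hand side left to right until a non-nullable symbol is reached.

FIRST sets of the other non-terminals involved (by the same procedure, iterated to a fixed point):
  FIRST(T) = { '/', 'id', 'y' }

From B → T y id:
  - T is a non-terminal: add FIRST(T) \ {ε} = { '/', 'id', 'y' }
    T is not nullable, so stop
From B → B / e:
  - B is the symbol being defined: contributes nothing new
    B is not nullable, so stop

Collecting: FIRST(B) = { '/', 'id', 'y' }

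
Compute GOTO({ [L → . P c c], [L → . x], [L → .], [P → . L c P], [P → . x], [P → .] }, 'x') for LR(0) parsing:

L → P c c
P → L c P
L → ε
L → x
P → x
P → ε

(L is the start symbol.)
GOTO(I, 'x') = CLOSURE({ [A → αX.β] : [A → α.Xβ] ∈ I, X = 'x' })

Items with dot before 'x', with the dot advanced:
  [L → . x] → [L → x .]
  [P → . x] → [P → x .]
Closure adds nothing (no advanced item has the dot before a non-terminal).

GOTO = { [L → x .], [P → x .] }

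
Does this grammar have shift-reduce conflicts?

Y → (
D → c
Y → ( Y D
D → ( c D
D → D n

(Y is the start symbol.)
A shift-reduce conflict occurs when an LR(0) state has both:
  - a complete (reduce) item [A → α .] (dot at the end), and
  - a shift item [B → β . c γ] (dot before a terminal).

Augment with Y' → Y and build the canonical LR(0) collection (I0 = CLOSURE({[Y' → . Y]}), then GOTO on every symbol after a dot until no new states appear). It has 10 states:
  I0: { [Y → . ( Y D], [Y → . (], [Y' → . Y] }  — shift
  I1: { [Y → ( . Y D], [Y → ( .], [Y → . ( Y D], [Y → . (] }  — shift, reduce
  I2: { [Y' → Y .] }  — accept
  I3: { [D → . ( c D], [D → . D n], [D → . c], [Y → ( Y . D] }  — shift
  I4: { [D → ( . c D] }  — shift
  I5: { [D → D . n], [Y → ( Y D .] }  — shift, reduce
  I6: { [D → c .] }  — reduce
  I7: { [D → D n .] }  — reduce
  I8: { [D → ( c . D], [D → . ( c D], [D → . D n], [D → . c] }  — shift
  I9: { [D → ( c D .], [D → D . n] }  — shift, reduce

I1 contains reduce item [Y → ( .] and shift items [Y → . (], [Y → . ( Y D] — shift-reduce conflict.
I5 contains reduce item [Y → ( Y D .] and shift item [D → D . n] — shift-reduce conflict.
I9 contains reduce item [D → ( c D .] and shift item [D → D . n] — shift-reduce conflict.

Answer: Yes — I1: [Y → ( .] vs [Y → . (]; I5: [Y → ( Y D .] vs [D → D . n]; I9: [D → ( c D .] vs [D → D . n]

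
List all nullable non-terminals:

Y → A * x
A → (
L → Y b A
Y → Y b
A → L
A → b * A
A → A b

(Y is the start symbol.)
A non-terminal is nullable if it can derive ε (the empty string): either it has an ε-production, or it has a production whose right-hand side consists entirely of nullable non-terminals.

There are no ε-productions, so no non-terminal can derive ε.
No non-terminals are nullable.

Answer: None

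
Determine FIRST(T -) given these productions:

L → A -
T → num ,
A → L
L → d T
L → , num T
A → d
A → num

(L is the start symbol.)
{ 'num' }

FIRST sets of the non-terminals involved (from the grammar, by fixed-point iteration):
  FIRST(T) = { 'num' }

To compute FIRST(T -), process the symbols left to right:
Symbol T is a non-terminal. Add FIRST(T) \ {ε} = { 'num' }
T is not nullable (ε ∉ FIRST(T)), so stop here.
FIRST(T -) = { 'num' }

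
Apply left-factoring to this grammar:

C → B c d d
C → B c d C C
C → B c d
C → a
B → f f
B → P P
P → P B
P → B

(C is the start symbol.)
C → B c d C'
C' → d
C' → C C
C' → ε
C → a
B → f f
B → P P
P → P B
P → B

Left-factoring transforms A → αβ₁ | αβ₂ into A → αA' and A' → β₁ | β₂
(α is the longest common prefix among the alternatives). Repeat until
no nonterminal has two alternatives with a common prefix.

Round 1: C has alternatives sharing prefix 'B c d'. Introduce C': C → B c d C'
  Add: C' → d
  Add: C' → C C
  Add: C' → ε

No remaining common prefixes — done.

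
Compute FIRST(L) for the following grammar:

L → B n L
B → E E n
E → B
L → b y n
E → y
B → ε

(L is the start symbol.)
{ 'b', 'n', 'y' }

To compute FIRST(L), examine every production with L on the left-hand side, reading each right-hand side left to right until a non-nullable symbol is reached.

FIRST sets of the other non-terminals involved (by the same procedure, iterated to a fixed point):
  FIRST(B) = { 'n', 'y', ε }

From L → B n L:
  - B is a non-terminal: add FIRST(B) \ {ε} = { 'n', 'y' }
    B is nullable, so continue to the next symbol
  - n is a terminal: add 'n' and stop
From L → b y n:
  - b is a terminal: add 'b' and stop

Collecting: FIRST(L) = { 'b', 'n', 'y' }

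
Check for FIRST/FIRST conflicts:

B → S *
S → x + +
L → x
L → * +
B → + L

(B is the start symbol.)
No FIRST/FIRST conflicts.

A FIRST/FIRST conflict occurs when two productions N → α and N → β for the same non-terminal have FIRST(α) ∩ FIRST(β) ≠ ∅ (with ε ∈ FIRST of a nullable right-hand side, so two nullable alternatives also conflict).

FIRST sets of the non-terminals at (or reachable through a nullable prefix from) the front of some alternative:
  FIRST(S) = { 'x' }

Productions for B:
  B → S *: FIRST = { 'x' }
  B → + L: FIRST = { '+' }
Productions for L:
  L → x: FIRST = { 'x' }
  L → * +: FIRST = { '*' }
S has only one production, so no FIRST/FIRST conflict is possible there.

All alternatives of each non-terminal have pairwise disjoint FIRST sets.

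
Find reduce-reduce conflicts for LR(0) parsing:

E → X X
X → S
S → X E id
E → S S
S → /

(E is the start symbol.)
Augment with E' → E and build the canonical LR(0) collection (I0 = CLOSURE({[E' → . E]}), then GOTO on every symbol after a dot until no new states appear). It has 10 states:
  I0: { [E → . S S], [E → . X X], [E' → . E], [S → . /], [S → . X E id], [X → . S] }  — shift
  I1: { [S → / .] }  — reduce
  I2: { [E' → E .] }  — accept
  I3: { [E → S . S], [S → . /], [S → . X E id], [X → . S], [X → S .] }  — shift, reduce
  I4: { [E → . S S], [E → . X X], [E → X . X], [S → . /], [S → . X E id], [S → X . E id], [X → . S] }  — shift
  I5: { [S → X E . id] }  — shift
  I6: { [E → . S S], [E → . X X], [E → X . X], [E → X X .], [S → . /], [S → . X E id], [S → X . E id], [X → . S] }  — shift, reduce
  I7: { [S → X E id .] }  — reduce
  I8: { [E → S S .], [X → S .] }  — 2 reduces
  I9: { [E → . S S], [E → . X X], [S → . /], [S → . X E id], [S → X . E id], [X → . S] }  — shift

I8 contains complete items [E → S S .], [X → S .] — reduce-reduce conflict.

Answer: Yes — I8: [E → S S .] vs [X → S .]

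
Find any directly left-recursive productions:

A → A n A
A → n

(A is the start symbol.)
Direct left recursion occurs when N → N α for some non-terminal N (the right-hand side begins with the left-hand side itself).

A → A n A: LEFT RECURSIVE (starts with A)
A → n: starts with n

The grammar has direct left recursion on: A.

Answer: Yes, A is left-recursive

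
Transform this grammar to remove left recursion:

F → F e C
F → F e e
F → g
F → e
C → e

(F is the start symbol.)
F is directly left-recursive. The standard transformation for
  A → A α₁ | ... | A α_m | β₁ | ... | β_n
is
  A  → β₁ A' | ... | β_n A'
  A' → α₁ A' | ... | α_m A' | ε

F → g becomes F → g F'
F → e becomes F → e F'
F → F e C becomes F' → e C F'
F → F e e becomes F' → e e F'
Add F' → ε

Productions for other non-terminals are unchanged:
  C → e

Resulting grammar:
F → g F'
F → e F'
F' → e C F'
F' → e e F'
F' → ε
C → e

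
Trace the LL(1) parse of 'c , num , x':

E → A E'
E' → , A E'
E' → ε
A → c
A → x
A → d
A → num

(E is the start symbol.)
LL(1) parsing maintains a stack (initially the start symbol over $) and the input. At each step: if the stack top is a terminal, match it against the current input token; if it is a non-terminal N, replace it with the RHS of M[N, lookahead] (the unique production whose predict set contains the lookahead).

Stack is shown with the top on the left.

Stack     Input          Action
-------------------------------
E $       c , num , x $  output E → A E'
A E' $    c , num , x $  output A → c
c E' $    c , num , x $  match 'c'
E' $      , num , x $    output E' → , A E'
, A E' $  , num , x $    match ','
A E' $    num , x $      output A → num
num E' $  num , x $      match 'num'
E' $      , x $          output E' → , A E'
, A E' $  , x $          match ','
A E' $    x $            output A → x
x E' $    x $            match 'x'
E' $      $              output E' → ε
$         $              accept

The string is accepted.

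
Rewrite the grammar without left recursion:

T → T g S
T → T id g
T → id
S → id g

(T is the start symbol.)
T → id T'
T' → g S T'
T' → id g T'
T' → ε
S → id g

T is directly left-recursive. The standard transformation for
  A → A α₁ | ... | A α_m | β₁ | ... | β_n
is
  A  → β₁ A' | ... | β_n A'
  A' → α₁ A' | ... | α_m A' | ε

T → id becomes T → id T'
T → T g S becomes T' → g S T'
T → T id g becomes T' → id g T'
Add T' → ε

Productions for other non-terminals are unchanged:
  S → id g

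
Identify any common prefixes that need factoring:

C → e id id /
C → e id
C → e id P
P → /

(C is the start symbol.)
Yes, C has productions with common prefix 'e id'

Left-factoring is needed when two productions for the same non-terminal
share a common prefix on the right-hand side.

Productions for C:
  C → e id id /
  C → e id
  C → e id P

Found common prefix 'e id' in productions for C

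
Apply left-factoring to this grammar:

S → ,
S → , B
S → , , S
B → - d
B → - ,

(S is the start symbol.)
Left-factoring transforms A → αβ₁ | αβ₂ into A → αA' and A' → β₁ | β₂
(α is the longest common prefix among the alternatives). Repeat until
no nonterminal has two alternatives with a common prefix.

Round 1: S has alternatives sharing prefix ','. Introduce S': S → , S'
  Add: S' → ε
  Add: S' → B
  Add: S' → , S

Round 2: B has alternatives sharing prefix '-'. Introduce B': B → - B'
  Add: B' → d
  Add: B' → ,

No remaining common prefixes — done.

Resulting grammar:
S → , S'
S' → ε
S' → B
S' → , S
B → - B'
B' → d
B' → ,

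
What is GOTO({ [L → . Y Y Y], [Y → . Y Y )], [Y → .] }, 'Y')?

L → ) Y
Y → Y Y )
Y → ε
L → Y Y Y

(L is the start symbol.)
GOTO(I, 'Y') = CLOSURE({ [A → αX.β] : [A → α.Xβ] ∈ I, X = 'Y' })

Items with dot before 'Y', with the dot advanced:
  [L → . Y Y Y] → [L → Y . Y Y]
  [Y → . Y Y )] → [Y → Y . Y )]
Closure of the advanced items:
  [L → Y . Y Y] has the dot before Y: add [Y → . Y Y )], [Y → .]

GOTO = { [L → Y . Y Y], [Y → . Y Y )], [Y → .], [Y → Y . Y )] }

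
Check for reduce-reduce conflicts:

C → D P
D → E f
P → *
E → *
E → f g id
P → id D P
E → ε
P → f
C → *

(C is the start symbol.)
Augment with C' → C and build the canonical LR(0) collection (I0 = CLOSURE({[C' → . C]}), then GOTO on every symbol after a dot until no new states appear). It has 16 states:
  I0: { [C → . *], [C → . D P], [C' → . C], [D → . E f], [E → . *], [E → . f g id], [E → .] }  — shift, reduce
  I1: { [C → * .], [E → * .] }  — 2 reduces
  I2: { [C' → C .] }  — accept
  I3: { [C → D . P], [P → . *], [P → . f], [P → . id D P] }  — shift
  I4: { [D → E . f] }  — shift
  I5: { [E → f . g id] }  — shift
  I6: { [E → f g . id] }  — shift
  I7: { [E → f g id .] }  — reduce
  I8: { [D → E f .] }  — reduce
  I9: { [P → * .] }  — reduce
  I10: { [C → D P .] }  — reduce
  I11: { [P → f .] }  — reduce
  I12: { [D → . E f], [E → . *], [E → . f g id], [E → .], [P → id . D P] }  — shift, reduce
  I13: { [E → * .] }  — reduce
  I14: { [P → . *], [P → . f], [P → . id D P], [P → id D . P] }  — shift
  I15: { [P → id D P .] }  — reduce

I1 contains complete items [C → * .], [E → * .] — reduce-reduce conflict.

Answer: Yes — I1: [C → * .] vs [E → * .]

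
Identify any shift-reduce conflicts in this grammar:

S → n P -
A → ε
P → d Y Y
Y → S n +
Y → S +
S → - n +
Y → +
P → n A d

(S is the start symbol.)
Augment with S' → S and build the canonical LR(0) collection (I0 = CLOSURE({[S' → . S]}), then GOTO on every symbol after a dot until no new states appear). It has 19 states:
  I0: { [S → . - n +], [S → . n P -], [S' → . S] }  — shift
  I1: { [S → - . n +] }  — shift
  I2: { [S' → S .] }  — accept
  I3: { [P → . d Y Y], [P → . n A d], [S → n . P -] }  — shift
  I4: { [S → n P . -] }  — shift
  I5: { [P → d . Y Y], [S → . - n +], [S → . n P -], [Y → . +], [Y → . S +], [Y → . S n +] }  — shift
  I6: { [A → .], [P → n . A d] }  — reduce
  I7: { [P → n A . d] }  — shift
  I8: { [P → n A d .] }  — reduce
  I9: { [Y → + .] }  — reduce
  I10: { [Y → S . +], [Y → S . n +] }  — shift
  I11: { [P → d Y . Y], [S → . - n +], [S → . n P -], [Y → . +], [Y → . S +], [Y → . S n +] }  — shift
  I12: { [P → d Y Y .] }  — reduce
  I13: { [Y → S + .] }  — reduce
  I14: { [Y → S n . +] }  — shift
  I15: { [Y → S n + .] }  — reduce
  I16: { [S → n P - .] }  — reduce
  I17: { [S → - n . +] }  — shift
  I18: { [S → - n + .] }  — reduce

No state contains both a complete item and a shift item.

Answer: No shift-reduce conflicts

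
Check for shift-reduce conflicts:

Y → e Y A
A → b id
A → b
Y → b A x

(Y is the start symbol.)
A shift-reduce conflict occurs when an LR(0) state has both:
  - a complete (reduce) item [A → α .] (dot at the end), and
  - a shift item [B → β . c γ] (dot before a terminal).

Augment with Y' → Y and build the canonical LR(0) collection (I0 = CLOSURE({[Y' → . Y]}), then GOTO on every symbol after a dot until no new states appear). It has 10 states:
  I0: { [Y → . b A x], [Y → . e Y A], [Y' → . Y] }  — shift
  I1: { [Y' → Y .] }  — accept
  I2: { [A → . b id], [A → . b], [Y → b . A x] }  — shift
  I3: { [Y → . b A x], [Y → . e Y A], [Y → e . Y A] }  — shift
  I4: { [A → . b id], [A → . b], [Y → e Y . A] }  — shift
  I5: { [Y → e Y A .] }  — reduce
  I6: { [A → b . id], [A → b .] }  — shift, reduce
  I7: { [A → b id .] }  — reduce
  I8: { [Y → b A . x] }  — shift
  I9: { [Y → b A x .] }  — reduce

I6 contains reduce item [A → b .] and shift item [A → b . id] — shift-reduce conflict.

Answer: Yes — I6: [A → b .] vs [A → b . id]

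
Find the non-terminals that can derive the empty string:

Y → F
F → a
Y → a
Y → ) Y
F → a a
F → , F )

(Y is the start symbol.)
None

A non-terminal is nullable if it can derive ε (the empty string): either it has an ε-production, or it has a production whose right-hand side consists entirely of nullable non-terminals.

There are no ε-productions, so no non-terminal can derive ε.
No non-terminals are nullable.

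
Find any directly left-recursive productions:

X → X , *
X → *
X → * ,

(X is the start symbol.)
Yes, X is left-recursive

X → X , *: LEFT RECURSIVE (starts with X)
X → *: starts with '*'
X → * ,: starts with '*'

The grammar has direct left recursion on: X.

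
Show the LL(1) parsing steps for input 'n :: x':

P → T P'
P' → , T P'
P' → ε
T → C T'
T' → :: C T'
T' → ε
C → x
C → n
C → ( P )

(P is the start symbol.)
Stack is shown with the top on the left.

Stack         Input     Action
------------------------------
P $           n :: x $  output P → T P'
T P' $        n :: x $  output T → C T'
C T' P' $     n :: x $  output C → n
n T' P' $     n :: x $  match 'n'
T' P' $       :: x $    output T' → :: C T'
:: C T' P' $  :: x $    match '::'
C T' P' $     x $       output C → x
x T' P' $     x $       match 'x'
T' P' $       $         output T' → ε
P' $          $         output P' → ε
$             $         accept

The string is accepted.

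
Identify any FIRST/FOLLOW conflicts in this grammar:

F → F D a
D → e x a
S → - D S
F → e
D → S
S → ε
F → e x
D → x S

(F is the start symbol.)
A FIRST/FOLLOW conflict occurs when a non-terminal N has a nullable alternative N → β (β ⇒* ε) and another alternative N → α with FIRST(α) ∩ FOLLOW(N) ≠ ∅: on such a lookahead the parser cannot decide between expanding α and letting N vanish via β.

Nullable non-terminals: D, S.
FIRST sets used below: FIRST(S) = { '-', ε }

D: nullable alternative(s) D → S; FOLLOW(D) = { '-', 'a' }
  D → e x a: FIRST \ {ε} = { 'e' } — disjoint from FOLLOW(D)
  D → S: FIRST \ {ε} = { '-' } — this is the only nullable alternative, skip
  D → x S: FIRST \ {ε} = { 'x' } — disjoint from FOLLOW(D)

S: nullable alternative(s) S → ε; FOLLOW(S) = { '-', 'a' }
  S → - D S: FIRST \ {ε} = { '-' } — overlaps FOLLOW(S) on { '-' }: CONFLICT
  S → ε: FIRST \ {ε} = { } — this is the only nullable alternative, skip

F has no nullable alternative, so no FIRST/FOLLOW check is needed there.

So the grammar has 1 FIRST/FOLLOW conflict (marked CONFLICT above).

Answer: Yes. S → '-' D S with FOLLOW(S) on { '-' }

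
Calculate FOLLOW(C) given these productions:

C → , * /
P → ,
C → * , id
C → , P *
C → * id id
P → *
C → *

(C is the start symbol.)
{ $ }

To compute FOLLOW(C), find every occurrence of C on a right-hand side N → α C β: add FIRST(β) \ {ε}, and if β is empty or nullable also add FOLLOW(N). Iterate to a fixed point.

C is the start symbol, so $ ∈ FOLLOW(C).
C does not occur on any right-hand side.

Taking the union: FOLLOW(C) = { $ }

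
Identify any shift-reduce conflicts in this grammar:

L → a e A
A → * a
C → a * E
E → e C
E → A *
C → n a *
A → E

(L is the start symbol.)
Yes — I5: [L → a e A .] vs [E → A . *]

A shift-reduce conflict occurs when an LR(0) state has both:
  - a complete (reduce) item [A → α .] (dot at the end), and
  - a shift item [B → β . c γ] (dot before a terminal).

Augment with L' → L and build the canonical LR(0) collection (I0 = CLOSURE({[L' → . L]}), then GOTO on every symbol after a dot until no new states appear). It has 18 states:
  I0: { [L → . a e A], [L' → . L] }  — shift
  I1: { [L' → L .] }  — accept
  I2: { [L → a . e A] }  — shift
  I3: { [A → . * a], [A → . E], [E → . A *], [E → . e C], [L → a e . A] }  — shift
  I4: { [A → * . a] }  — shift
  I5: { [E → A . *], [L → a e A .] }  — shift, reduce
  I6: { [A → E .] }  — reduce
  I7: { [C → . a * E], [C → . n a *], [E → e . C] }  — shift
  I8: { [E → e C .] }  — reduce
  I9: { [C → a . * E] }  — shift
  I10: { [C → n . a *] }  — shift
  I11: { [C → n a . *] }  — shift
  I12: { [C → n a * .] }  — reduce
  I13: { [A → . * a], [A → . E], [C → a * . E], [E → . A *], [E → . e C] }  — shift
  I14: { [E → A . *] }  — shift
  I15: { [A → E .], [C → a * E .] }  — 2 reduces
  I16: { [E → A * .] }  — reduce
  I17: { [A → * a .] }  — reduce

I5 contains reduce item [L → a e A .] and shift item [E → A . *] — shift-reduce conflict.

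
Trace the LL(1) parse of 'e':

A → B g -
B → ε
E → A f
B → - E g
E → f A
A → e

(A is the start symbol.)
LL(1) parsing maintains a stack (initially the start symbol over $) and the input. At each step: if the stack top is a terminal, match it against the current input token; if it is a non-terminal N, replace it with the RHS of M[N, lookahead] (the unique production whose predict set contains the lookahead).

Stack is shown with the top on the left.

Stack  Input  Action
--------------------
A $    e $    output A → e
e $    e $    match 'e'
$      $      accept

The string is accepted.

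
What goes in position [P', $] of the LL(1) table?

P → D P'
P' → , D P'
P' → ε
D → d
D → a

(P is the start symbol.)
P' → ε

To find M[P', $], we find productions for P' where $ is in the predict set (PREDICT(N → α) = (FIRST(α) \ {ε}) ∪ (FOLLOW(N) if α ⇒* ε)).

Relevant sets:
  FOLLOW(P') = { $ }

P' → , D P': PREDICT = { ',' }
P' → ε: PREDICT = { $ }
  $ is in predict set, so this production goes in M[P', $]

M[P', $] = P' → ε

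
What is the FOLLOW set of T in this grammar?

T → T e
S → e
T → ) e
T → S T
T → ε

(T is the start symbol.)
T is the start symbol, so $ ∈ FOLLOW(T).
In T → T e: T is followed by e, add FIRST(e) \ {ε} = { 'e' }
In T → S T: T is at the end; this adds FOLLOW(T) to itself — nothing new

Taking the union: FOLLOW(T) = { $, 'e' }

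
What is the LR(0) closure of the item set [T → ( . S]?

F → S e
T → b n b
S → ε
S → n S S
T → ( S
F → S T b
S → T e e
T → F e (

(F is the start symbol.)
{ [F → . S T b], [F → . S e], [S → . T e e], [S → . n S S], [S → .], [T → ( . S], [T → . ( S], [T → . F e (], [T → . b n b] }

To compute CLOSURE, for each item [A → α.Bβ] where B is a non-terminal, add [B → .γ] for all productions B → γ; repeat for the newly added items until nothing changes.

Start with: [T → ( . S]
  [T → ( . S] has the dot before S: add [S → .], [S → . n S S], [S → . T e e]
  [S → . T e e] has the dot before T: add [T → . b n b], [T → . ( S], [T → . F e (]
  [T → . F e (] has the dot before F: add [F → . S e], [F → . S T b]
No further items can be added.

CLOSURE = { [F → . S T b], [F → . S e], [S → . T e e], [S → . n S S], [S → .], [T → ( . S], [T → . ( S], [T → . F e (], [T → . b n b] }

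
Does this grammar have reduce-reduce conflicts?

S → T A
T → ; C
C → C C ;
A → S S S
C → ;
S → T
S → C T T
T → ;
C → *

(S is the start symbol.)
Augment with S' → S and build the canonical LR(0) collection (I0 = CLOSURE({[S' → . S]}), then GOTO on every symbol after a dot until no new states appear). It has 17 states:
  I0: { [C → . *], [C → . ;], [C → . C C ;], [S → . C T T], [S → . T A], [S → . T], [S' → . S], [T → . ; C], [T → . ;] }  — shift
  I1: { [C → * .] }  — reduce
  I2: { [C → . *], [C → . ;], [C → . C C ;], [C → ; .], [T → ; . C], [T → ; .] }  — shift, 2 reduces
  I3: { [C → . *], [C → . ;], [C → . C C ;], [C → C . C ;], [S → C . T T], [T → . ; C], [T → . ;] }  — shift
  I4: { [S' → S .] }  — accept
  I5: { [A → . S S S], [C → . *], [C → . ;], [C → . C C ;], [S → . C T T], [S → . T A], [S → . T], [S → T . A], [S → T .], [T → . ; C], [T → . ;] }  — shift, reduce
  I6: { [S → T A .] }  — reduce
  I7: { [A → S . S S], [C → . *], [C → . ;], [C → . C C ;], [S → . C T T], [S → . T A], [S → . T], [T → . ; C], [T → . ;] }  — shift
  I8: { [A → S S . S], [C → . *], [C → . ;], [C → . C C ;], [S → . C T T], [S → . T A], [S → . T], [T → . ; C], [T → . ;] }  — shift
  I9: { [A → S S S .] }  — reduce
  I10: { [C → . *], [C → . ;], [C → . C C ;], [C → C . C ;], [C → C C . ;] }  — shift
  I11: { [S → C T . T], [T → . ; C], [T → . ;] }  — shift
  I12: { [C → . *], [C → . ;], [C → . C C ;], [T → ; . C], [T → ; .] }  — shift, reduce
  I13: { [S → C T T .] }  — reduce
  I14: { [C → ; .] }  — reduce
  I15: { [C → . *], [C → . ;], [C → . C C ;], [C → C . C ;], [T → ; C .] }  — shift, reduce
  I16: { [C → ; .], [C → C C ; .] }  — 2 reduces

I2 contains complete items [C → ; .], [T → ; .] — reduce-reduce conflict.
I16 contains complete items [C → ; .], [C → C C ; .] — reduce-reduce conflict.

Answer: Yes — I2: [C → ; .] vs [T → ; .]; I16: [C → ; .] vs [C → C C ; .]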